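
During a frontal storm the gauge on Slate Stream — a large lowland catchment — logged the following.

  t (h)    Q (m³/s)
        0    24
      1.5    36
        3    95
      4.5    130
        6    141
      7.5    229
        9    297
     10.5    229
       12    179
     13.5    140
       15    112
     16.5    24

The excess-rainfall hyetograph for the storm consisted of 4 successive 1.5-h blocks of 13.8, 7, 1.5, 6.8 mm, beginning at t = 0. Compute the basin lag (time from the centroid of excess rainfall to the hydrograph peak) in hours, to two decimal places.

Centroid of excess rainfall: t_c = Σ P_i·t̄_i / ΣP_i = 2.3170 h (block centres at 0.75, 2.25, 3.75, 5.25 h).
Hydrograph peak occurs at t = 9 h, so basin lag t_L = 9 − 2.3170 = 6.68 h.

t_L ≈ 6.68 h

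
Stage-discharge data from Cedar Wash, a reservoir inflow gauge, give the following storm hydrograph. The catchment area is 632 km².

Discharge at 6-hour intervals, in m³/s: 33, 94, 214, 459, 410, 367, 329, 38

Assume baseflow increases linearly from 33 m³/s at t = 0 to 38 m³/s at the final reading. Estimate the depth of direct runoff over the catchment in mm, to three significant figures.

Direct runoff: 0.00, 60.29, 179.57, 423.86, 374.14, 330.43, 291.71, 0.00 m³/s; ΣQ_DR = 1660 m³/s.
V = ΣQ_DR · Δt = 1660 × 21600 s = 3.586 × 10^7 m³.
Over A = 632 km², depth = V / A = 56.7 mm.

d ≈ 56.7 mm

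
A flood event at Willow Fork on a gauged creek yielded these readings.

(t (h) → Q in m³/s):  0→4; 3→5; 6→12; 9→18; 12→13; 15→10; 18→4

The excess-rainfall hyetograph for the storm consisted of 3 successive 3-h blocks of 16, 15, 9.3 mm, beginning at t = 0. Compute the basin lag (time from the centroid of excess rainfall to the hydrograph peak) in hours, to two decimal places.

t_L ≈ 5.00 h

Centroid of excess rainfall: t_c = Σ P_i·t̄_i / ΣP_i = 4.0012 h (block centres at 1.5, 4.5, 7.5 h).
Hydrograph peak occurs at t = 9 h, so basin lag t_L = 9 − 4.0012 = 5.00 h.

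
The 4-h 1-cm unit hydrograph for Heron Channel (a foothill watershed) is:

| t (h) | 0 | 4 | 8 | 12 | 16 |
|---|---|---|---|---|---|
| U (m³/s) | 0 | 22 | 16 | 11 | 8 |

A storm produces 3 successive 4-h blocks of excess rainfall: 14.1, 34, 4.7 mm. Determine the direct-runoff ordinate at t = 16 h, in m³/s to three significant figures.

By discrete convolution, Q_j = Σ (P_i / 10 mm) · U_{j−i}.
At t = 16 h (j=4): Q = (14.1/10)·8 + (34/10)·11 + (4.7/10)·16 = 56.2 m³/s.

Q ≈ 56.2 m³/s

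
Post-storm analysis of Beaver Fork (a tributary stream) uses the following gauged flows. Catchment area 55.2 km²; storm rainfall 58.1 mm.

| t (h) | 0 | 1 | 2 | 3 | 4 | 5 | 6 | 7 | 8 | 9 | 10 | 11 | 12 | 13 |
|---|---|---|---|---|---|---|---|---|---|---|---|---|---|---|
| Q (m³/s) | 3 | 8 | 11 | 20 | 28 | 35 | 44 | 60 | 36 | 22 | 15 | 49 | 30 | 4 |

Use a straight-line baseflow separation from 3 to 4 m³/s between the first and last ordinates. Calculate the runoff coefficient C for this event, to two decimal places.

C ≈ 0.35

ΣQ_DR = 316.0 m³/s; V = ΣQ_DR·Δt = 1.138 × 10^6 m³.
Runoff depth d = V / A = 20.61 mm.
C = d / P = 20.61 / 58.1 = 0.35.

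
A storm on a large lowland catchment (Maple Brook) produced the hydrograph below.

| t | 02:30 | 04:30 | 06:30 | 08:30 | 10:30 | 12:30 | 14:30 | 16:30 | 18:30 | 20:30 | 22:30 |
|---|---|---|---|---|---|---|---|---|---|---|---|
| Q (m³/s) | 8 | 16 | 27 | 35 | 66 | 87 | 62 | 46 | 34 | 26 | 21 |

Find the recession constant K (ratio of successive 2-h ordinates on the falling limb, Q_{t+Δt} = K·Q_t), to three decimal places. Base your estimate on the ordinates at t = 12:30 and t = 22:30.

Using the recession-limb readings at t = 12:30 and t = 22:30: Q falls from 87 to 21 m³/s over 5 intervals.
K = (Q₂/Q₁)^(1/5) = (21/87)^(1/5) = 0.753.

K ≈ 0.753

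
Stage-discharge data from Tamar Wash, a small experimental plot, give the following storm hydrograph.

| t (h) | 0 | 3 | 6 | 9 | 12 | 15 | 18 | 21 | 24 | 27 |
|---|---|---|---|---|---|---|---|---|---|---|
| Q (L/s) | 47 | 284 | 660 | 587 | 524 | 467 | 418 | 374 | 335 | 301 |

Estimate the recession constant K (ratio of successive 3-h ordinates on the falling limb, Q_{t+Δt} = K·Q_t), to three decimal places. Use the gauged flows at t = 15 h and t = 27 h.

K ≈ 0.896

Using the recession-limb readings at t = 15 h and t = 27 h: Q falls from 467 to 301 L/s over 4 intervals.
K = (Q₂/Q₁)^(1/4) = (301/467)^(1/4) = 0.896.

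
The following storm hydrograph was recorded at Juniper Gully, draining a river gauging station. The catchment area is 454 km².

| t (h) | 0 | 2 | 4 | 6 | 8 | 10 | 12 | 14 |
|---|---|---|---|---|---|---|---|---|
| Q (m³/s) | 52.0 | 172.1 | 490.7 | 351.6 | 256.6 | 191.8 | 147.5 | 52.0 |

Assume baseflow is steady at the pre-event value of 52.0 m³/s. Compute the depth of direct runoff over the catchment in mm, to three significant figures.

d ≈ 20.6 mm

Direct runoff: 0.0, 120.1, 438.7, 299.6, 204.6, 139.8, 95.5, 0.0 m³/s; ΣQ_DR = 1298 m³/s.
V = ΣQ_DR · Δt = 1298 × 7200 s = 9.348 × 10^6 m³.
Over A = 454 km², depth = V / A = 20.6 mm.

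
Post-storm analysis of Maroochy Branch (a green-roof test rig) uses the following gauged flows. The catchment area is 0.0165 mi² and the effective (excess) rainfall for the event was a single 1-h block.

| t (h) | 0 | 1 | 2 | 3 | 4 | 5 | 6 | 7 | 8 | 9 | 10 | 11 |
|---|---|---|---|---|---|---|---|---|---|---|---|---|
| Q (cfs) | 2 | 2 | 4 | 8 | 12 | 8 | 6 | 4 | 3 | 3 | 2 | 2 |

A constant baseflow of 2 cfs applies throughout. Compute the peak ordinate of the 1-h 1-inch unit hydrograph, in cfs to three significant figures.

U_p ≈ 3.33 cfs

Direct runoff: 0.0, 0.0, 2.0, 6.0, 10.0, 6.0, 4.0, 2.0, 1.0, 1.0, 0.0, 0.0 cfs; ΣQ_DR = 32.00 cfs, peak = 10.0 cfs.
Runoff depth d = ΣQ_DR·Δt / A = 32.00 × 3600 / (0.0165 mi²) = 3.005 in.
The 1-inch UH is the DRH scaled by (1 in)/d, so U_p = 10.0 × 1/3.005 = 3.33 cfs.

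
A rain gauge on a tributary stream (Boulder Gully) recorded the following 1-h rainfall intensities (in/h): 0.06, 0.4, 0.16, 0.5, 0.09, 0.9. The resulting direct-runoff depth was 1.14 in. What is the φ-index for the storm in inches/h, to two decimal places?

φ ≈ 0.22 in/h

Only the 3 blocks with intensity above φ contribute runoff: 0.4, 0.5, 0.9 in/h.
Σ(I−φ)·Δt = d  ⇒  (0.4+0.5+0.9 − 3φ)·1 = 1.14
φ = (1.800 − 1.14/1) / 3 = 0.22 in/h.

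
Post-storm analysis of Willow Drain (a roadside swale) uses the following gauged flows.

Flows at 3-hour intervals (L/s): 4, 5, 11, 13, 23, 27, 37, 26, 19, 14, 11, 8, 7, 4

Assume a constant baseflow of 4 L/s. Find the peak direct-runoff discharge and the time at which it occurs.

Subtracting baseflow gives direct-runoff ordinates: 0.0, 1.0, 7.0, 9.0, 19.0, 23.0, 33.0, 22.0, 15.0, 10.0, 7.0, 4.0, 3.0, 0.0 L/s.
The maximum is 33.0 L/s, occurring at the reading for t = 18 h.

Q_p = 33.0 L/s at t = 18 h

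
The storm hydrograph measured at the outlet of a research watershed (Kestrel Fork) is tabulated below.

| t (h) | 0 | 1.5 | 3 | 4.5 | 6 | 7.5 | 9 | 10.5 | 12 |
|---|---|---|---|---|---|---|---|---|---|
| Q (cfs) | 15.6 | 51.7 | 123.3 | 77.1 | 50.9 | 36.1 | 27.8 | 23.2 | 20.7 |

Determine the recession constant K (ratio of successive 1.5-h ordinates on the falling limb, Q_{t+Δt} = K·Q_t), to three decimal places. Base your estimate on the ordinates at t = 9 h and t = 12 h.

Using the recession-limb readings at t = 9 h and t = 12 h: Q falls from 27.8 to 20.7 cfs over 2 intervals.
K = (Q₂/Q₁)^(1/2) = (20.7/27.8)^(1/2) = 0.863.

K ≈ 0.863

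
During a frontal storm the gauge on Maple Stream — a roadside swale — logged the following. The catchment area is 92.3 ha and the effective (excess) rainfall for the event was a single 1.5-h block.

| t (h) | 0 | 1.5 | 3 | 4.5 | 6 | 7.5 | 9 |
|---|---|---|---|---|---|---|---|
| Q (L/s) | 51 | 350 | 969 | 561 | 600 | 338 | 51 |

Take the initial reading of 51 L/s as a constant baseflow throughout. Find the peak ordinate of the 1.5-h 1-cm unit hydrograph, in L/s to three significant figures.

Direct runoff: 0.0, 299.0, 918.0, 510.0, 549.0, 287.0, 0.0 L/s; ΣQ_DR = 2563 L/s, peak = 918.0 L/s.
Runoff depth d = ΣQ_DR·Δt / A = 2563 × 5400 / (92.3 ha) = 14.99 mm.
The 1-cm UH is the DRH scaled by (10 mm)/d, so U_p = 918.0 × 10/14.99 = 612 L/s.

U_p ≈ 612 L/s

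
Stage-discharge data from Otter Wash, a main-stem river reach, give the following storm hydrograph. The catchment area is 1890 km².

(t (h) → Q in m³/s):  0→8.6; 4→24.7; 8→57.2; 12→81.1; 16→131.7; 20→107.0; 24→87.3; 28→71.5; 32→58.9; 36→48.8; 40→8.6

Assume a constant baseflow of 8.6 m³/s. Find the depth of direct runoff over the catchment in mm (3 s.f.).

d ≈ 4.50 mm

Direct runoff: 0.0, 16.1, 48.6, 72.5, 123.1, 98.4, 78.7, 62.9, 50.3, 40.2, 0.0 m³/s; ΣQ_DR = 590.8 m³/s.
V = ΣQ_DR · Δt = 590.8 × 14400 s = 8.508 × 10^6 m³.
Over A = 1890 km², depth = V / A = 4.50 mm.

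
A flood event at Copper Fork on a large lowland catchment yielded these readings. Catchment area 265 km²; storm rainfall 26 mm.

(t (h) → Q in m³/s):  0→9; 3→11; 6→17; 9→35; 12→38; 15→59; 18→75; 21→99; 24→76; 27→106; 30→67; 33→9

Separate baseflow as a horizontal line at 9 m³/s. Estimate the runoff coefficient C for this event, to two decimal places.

ΣQ_DR = 493.0 m³/s; V = ΣQ_DR·Δt = 5.324 × 10^6 m³.
Runoff depth d = V / A = 20.09 mm.
C = d / P = 20.09 / 26 = 0.77.

C ≈ 0.77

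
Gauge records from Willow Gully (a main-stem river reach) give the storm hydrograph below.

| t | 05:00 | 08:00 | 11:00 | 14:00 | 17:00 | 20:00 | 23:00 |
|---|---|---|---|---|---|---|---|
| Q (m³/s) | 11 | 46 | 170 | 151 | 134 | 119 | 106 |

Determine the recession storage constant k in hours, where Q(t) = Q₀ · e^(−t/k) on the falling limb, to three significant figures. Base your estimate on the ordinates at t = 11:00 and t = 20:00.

k ≈ 25.2 h

On the falling limb, Q drops from 170 to 119 m³/s between t = 11:00 and t = 20:00 (Δt = 9 h).
k = −Δt / ln(Q₂/Q₁) = −9 / ln(119/170) = 25.2 h.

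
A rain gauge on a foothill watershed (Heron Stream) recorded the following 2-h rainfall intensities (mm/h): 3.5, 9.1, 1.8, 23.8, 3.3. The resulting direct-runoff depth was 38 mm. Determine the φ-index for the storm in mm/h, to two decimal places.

φ ≈ 6.95 mm/h

Only the 2 blocks with intensity above φ contribute runoff: 9.1, 23.8 mm/h.
Σ(I−φ)·Δt = d  ⇒  (9.1+23.8 − 2φ)·2 = 38
φ = (32.90 − 38/2) / 2 = 6.95 mm/h.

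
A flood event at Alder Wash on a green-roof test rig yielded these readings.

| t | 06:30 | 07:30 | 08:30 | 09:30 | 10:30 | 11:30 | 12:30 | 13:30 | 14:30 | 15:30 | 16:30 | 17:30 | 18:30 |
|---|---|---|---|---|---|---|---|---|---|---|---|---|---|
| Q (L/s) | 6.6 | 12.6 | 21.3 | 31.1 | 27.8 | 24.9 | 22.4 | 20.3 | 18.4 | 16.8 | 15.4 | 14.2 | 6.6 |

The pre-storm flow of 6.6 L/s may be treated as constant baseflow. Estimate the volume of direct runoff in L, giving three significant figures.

Direct-runoff ordinates (Q − Q_b): 0.0, 6.0, 14.7, 24.5, 21.2, 18.3, 15.8, 13.7, 11.8, 10.2, 8.8, 7.6, 0.0 L/s.
ΣQ_DR = 152.6 L/s.
With Δt = 1 h = 3600 s, V = ΣQ_DR · Δt = 152.6 × 3600 = 5.49 × 10^5 L.

V ≈ 5.49 × 10^5 L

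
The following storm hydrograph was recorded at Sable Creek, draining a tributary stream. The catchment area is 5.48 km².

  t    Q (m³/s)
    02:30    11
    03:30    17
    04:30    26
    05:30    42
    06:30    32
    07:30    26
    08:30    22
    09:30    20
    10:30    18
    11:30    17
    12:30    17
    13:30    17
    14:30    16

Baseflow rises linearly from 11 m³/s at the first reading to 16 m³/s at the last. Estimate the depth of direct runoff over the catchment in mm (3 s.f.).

Direct runoff: 0.00, 5.58, 14.17, 29.75, 19.33, 12.92, 8.50, 6.08, 3.67, 2.25, 1.83, 1.42, 0.00 m³/s; ΣQ_DR = 105.5 m³/s.
V = ΣQ_DR · Δt = 105.5 × 3600 s = 3.798 × 10^5 m³.
Over A = 5.48 km², depth = V / A = 69.3 mm.

d ≈ 69.3 mm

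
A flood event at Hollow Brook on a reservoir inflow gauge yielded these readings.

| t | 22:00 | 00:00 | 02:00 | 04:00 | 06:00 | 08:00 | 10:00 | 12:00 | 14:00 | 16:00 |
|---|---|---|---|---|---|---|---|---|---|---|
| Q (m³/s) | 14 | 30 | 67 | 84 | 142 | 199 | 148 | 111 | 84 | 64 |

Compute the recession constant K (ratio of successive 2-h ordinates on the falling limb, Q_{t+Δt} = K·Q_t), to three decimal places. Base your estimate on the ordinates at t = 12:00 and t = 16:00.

Using the recession-limb readings at t = 12:00 and t = 16:00: Q falls from 111 to 64 m³/s over 2 intervals.
K = (Q₂/Q₁)^(1/2) = (64/111)^(1/2) = 0.759.

K ≈ 0.759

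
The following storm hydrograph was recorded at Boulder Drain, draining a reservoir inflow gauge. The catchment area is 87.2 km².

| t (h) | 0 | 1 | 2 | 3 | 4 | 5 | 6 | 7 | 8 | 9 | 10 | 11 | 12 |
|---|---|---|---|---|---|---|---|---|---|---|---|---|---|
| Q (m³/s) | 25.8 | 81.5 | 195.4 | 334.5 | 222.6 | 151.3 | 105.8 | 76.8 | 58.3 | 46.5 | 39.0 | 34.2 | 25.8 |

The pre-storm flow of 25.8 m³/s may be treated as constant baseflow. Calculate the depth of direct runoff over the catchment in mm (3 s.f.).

d ≈ 43.8 mm

Direct runoff: 0.0, 55.7, 169.6, 308.7, 196.8, 125.5, 80.0, 51.0, 32.5, 20.7, 13.2, 8.4, 0.0 m³/s; ΣQ_DR = 1062 m³/s.
V = ΣQ_DR · Δt = 1062 × 3600 s = 3.824 × 10^6 m³.
Over A = 87.2 km², depth = V / A = 43.8 mm.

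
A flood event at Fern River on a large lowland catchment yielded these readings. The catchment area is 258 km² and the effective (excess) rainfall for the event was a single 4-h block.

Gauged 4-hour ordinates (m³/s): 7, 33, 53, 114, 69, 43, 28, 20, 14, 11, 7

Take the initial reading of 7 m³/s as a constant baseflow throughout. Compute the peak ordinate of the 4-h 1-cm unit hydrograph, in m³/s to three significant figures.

Direct runoff: 0.0, 26.0, 46.0, 107.0, 62.0, 36.0, 21.0, 13.0, 7.0, 4.0, 0.0 m³/s; ΣQ_DR = 322.0 m³/s, peak = 107.0 m³/s.
Runoff depth d = ΣQ_DR·Δt / A = 322.0 × 14400 / (258 km²) = 17.97 mm.
The 1-cm UH is the DRH scaled by (10 mm)/d, so U_p = 107.0 × 10/17.97 = 59.5 m³/s.

U_p ≈ 59.5 m³/s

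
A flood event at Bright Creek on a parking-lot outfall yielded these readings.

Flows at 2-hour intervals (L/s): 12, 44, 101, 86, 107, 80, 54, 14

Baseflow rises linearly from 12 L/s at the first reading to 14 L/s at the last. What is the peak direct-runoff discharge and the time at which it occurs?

Q_p = 93.86 L/s at t = 8 h

Subtracting baseflow gives direct-runoff ordinates: 0.00, 31.71, 88.43, 73.14, 93.86, 66.57, 40.29, 0.00 L/s.
The maximum is 93.86 L/s, occurring at the reading for t = 8 h.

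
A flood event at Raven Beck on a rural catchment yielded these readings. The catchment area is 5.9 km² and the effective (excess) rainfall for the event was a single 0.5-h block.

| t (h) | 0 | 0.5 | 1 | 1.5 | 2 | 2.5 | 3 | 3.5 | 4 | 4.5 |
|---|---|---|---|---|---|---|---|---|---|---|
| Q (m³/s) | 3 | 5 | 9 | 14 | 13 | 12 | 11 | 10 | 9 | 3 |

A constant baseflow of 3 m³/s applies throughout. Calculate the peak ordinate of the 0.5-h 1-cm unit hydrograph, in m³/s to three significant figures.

U_p ≈ 6.11 m³/s

Direct runoff: 0.0, 2.0, 6.0, 11.0, 10.0, 9.0, 8.0, 7.0, 6.0, 0.0 m³/s; ΣQ_DR = 59.00 m³/s, peak = 11.0 m³/s.
Runoff depth d = ΣQ_DR·Δt / A = 59.00 × 1800 / (5.9 km²) = 18.00 mm.
The 1-cm UH is the DRH scaled by (10 mm)/d, so U_p = 11.0 × 10/18.00 = 6.11 m³/s.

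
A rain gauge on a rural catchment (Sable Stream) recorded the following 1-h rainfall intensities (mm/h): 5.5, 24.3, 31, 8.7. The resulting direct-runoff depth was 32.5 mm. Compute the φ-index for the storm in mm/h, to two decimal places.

φ ≈ 11.40 mm/h

Only the 2 blocks with intensity above φ contribute runoff: 24.3, 31 mm/h.
Σ(I−φ)·Δt = d  ⇒  (24.3+31 − 2φ)·1 = 32.5
φ = (55.30 − 32.5/1) / 2 = 11.40 mm/h.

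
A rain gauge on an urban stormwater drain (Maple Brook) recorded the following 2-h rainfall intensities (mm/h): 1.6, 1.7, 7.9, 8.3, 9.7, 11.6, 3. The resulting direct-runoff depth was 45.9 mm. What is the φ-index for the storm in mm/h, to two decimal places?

Only the 4 blocks with intensity above φ contribute runoff: 7.9, 8.3, 9.7, 11.6 mm/h.
Σ(I−φ)·Δt = d  ⇒  (7.9+8.3+9.7+11.6 − 4φ)·2 = 45.9
φ = (37.50 − 45.9/2) / 4 = 3.64 mm/h.

φ ≈ 3.64 mm/h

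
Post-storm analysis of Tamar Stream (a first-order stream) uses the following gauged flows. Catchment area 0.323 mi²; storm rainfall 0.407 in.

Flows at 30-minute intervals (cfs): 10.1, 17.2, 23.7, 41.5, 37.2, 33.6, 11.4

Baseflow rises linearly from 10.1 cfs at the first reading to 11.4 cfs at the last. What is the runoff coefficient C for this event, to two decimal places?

ΣQ_DR = 99.45 cfs; V = ΣQ_DR·Δt = 1.790 × 10^5 ft³.
Runoff depth d = V / A = 0.2386 in.
C = d / P = 0.2386 / 0.407 = 0.59.

C ≈ 0.59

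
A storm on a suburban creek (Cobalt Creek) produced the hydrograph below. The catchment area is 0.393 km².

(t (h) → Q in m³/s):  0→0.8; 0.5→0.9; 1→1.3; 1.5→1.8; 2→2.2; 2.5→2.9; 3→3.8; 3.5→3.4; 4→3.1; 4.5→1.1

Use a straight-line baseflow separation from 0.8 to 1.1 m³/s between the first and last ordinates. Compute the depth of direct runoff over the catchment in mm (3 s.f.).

d ≈ 54.0 mm

Direct runoff: 0.00, 0.07, 0.43, 0.90, 1.27, 1.93, 2.80, 2.37, 2.03, 0.00 m³/s; ΣQ_DR = 11.80 m³/s.
V = ΣQ_DR · Δt = 11.80 × 1800 s = 21240 m³.
Over A = 0.393 km², depth = V / A = 54.0 mm.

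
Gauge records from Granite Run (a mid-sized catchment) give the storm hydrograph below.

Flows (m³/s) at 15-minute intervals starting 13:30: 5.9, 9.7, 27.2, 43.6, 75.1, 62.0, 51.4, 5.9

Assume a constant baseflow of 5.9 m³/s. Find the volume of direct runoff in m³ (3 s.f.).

Direct-runoff ordinates (Q − Q_b): 0.0, 3.8, 21.3, 37.7, 69.2, 56.1, 45.5, 0.0 m³/s.
ΣQ_DR = 233.6 m³/s.
With Δt = 0.25 h = 900 s, V = ΣQ_DR · Δt = 233.6 × 900 = 2.10 × 10^5 m³.

V ≈ 2.10 × 10^5 m³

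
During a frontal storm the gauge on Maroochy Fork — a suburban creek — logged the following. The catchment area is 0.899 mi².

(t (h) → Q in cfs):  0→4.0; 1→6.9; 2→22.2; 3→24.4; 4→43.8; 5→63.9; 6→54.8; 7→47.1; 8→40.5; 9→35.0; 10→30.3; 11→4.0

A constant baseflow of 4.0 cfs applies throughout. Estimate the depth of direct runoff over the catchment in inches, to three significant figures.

Direct runoff: 0.0, 2.9, 18.2, 20.4, 39.8, 59.9, 50.8, 43.1, 36.5, 31.0, 26.3, 0.0 cfs; ΣQ_DR = 328.9 cfs.
V = ΣQ_DR · Δt = 328.9 × 3600 s = 1.184 × 10^6 ft³.
Over A = 0.899 mi², depth = V / A = 0.567 in.

d ≈ 0.567 in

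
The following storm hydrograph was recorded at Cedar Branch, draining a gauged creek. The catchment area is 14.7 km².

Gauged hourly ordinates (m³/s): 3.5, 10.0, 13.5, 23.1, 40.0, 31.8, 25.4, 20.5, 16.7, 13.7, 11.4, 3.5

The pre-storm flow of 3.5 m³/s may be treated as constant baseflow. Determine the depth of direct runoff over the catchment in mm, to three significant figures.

d ≈ 41.9 mm

Direct runoff: 0.0, 6.5, 10.0, 19.6, 36.5, 28.3, 21.9, 17.0, 13.2, 10.2, 7.9, 0.0 m³/s; ΣQ_DR = 171.1 m³/s.
V = ΣQ_DR · Δt = 171.1 × 3600 s = 6.160 × 10^5 m³.
Over A = 14.7 km², depth = V / A = 41.9 mm.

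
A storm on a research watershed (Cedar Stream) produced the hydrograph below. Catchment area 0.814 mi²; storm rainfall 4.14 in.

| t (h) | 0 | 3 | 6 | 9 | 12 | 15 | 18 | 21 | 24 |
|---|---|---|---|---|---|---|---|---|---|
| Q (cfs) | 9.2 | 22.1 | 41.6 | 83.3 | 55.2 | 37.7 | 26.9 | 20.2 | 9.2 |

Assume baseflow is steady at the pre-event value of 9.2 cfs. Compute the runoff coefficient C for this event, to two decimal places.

ΣQ_DR = 222.6 cfs; V = ΣQ_DR·Δt = 2.404 × 10^6 ft³.
Runoff depth d = V / A = 1.271 in.
C = d / P = 1.271 / 4.14 = 0.31.

C ≈ 0.31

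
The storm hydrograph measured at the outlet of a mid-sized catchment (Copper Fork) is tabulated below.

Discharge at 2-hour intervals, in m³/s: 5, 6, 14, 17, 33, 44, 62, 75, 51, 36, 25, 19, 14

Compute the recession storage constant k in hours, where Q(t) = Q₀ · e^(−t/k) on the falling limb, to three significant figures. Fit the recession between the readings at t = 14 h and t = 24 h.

On the falling limb, Q drops from 75 to 14 m³/s between t = 14 h and t = 24 h (Δt = 10 h).
k = −Δt / ln(Q₂/Q₁) = −10 / ln(14/75) = 5.96 h.

k ≈ 5.96 h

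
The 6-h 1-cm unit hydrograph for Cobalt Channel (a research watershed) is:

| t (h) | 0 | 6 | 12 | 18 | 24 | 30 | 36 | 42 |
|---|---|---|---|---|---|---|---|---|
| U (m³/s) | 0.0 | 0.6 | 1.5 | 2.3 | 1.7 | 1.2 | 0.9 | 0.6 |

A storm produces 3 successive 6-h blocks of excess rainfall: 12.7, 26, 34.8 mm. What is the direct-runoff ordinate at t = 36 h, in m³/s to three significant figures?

Q ≈ 10.2 m³/s

By discrete convolution, Q_j = Σ (P_i / 10 mm) · U_{j−i}.
At t = 36 h (j=6): Q = (12.7/10)·0.9 + (26/10)·1.2 + (34.8/10)·1.7 = 10.2 m³/s.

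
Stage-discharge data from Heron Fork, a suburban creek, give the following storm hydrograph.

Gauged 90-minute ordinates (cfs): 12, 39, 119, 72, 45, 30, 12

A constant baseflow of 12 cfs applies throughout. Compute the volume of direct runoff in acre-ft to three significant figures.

V ≈ 30.4 acre-ft

Direct-runoff ordinates (Q − Q_b): 0.0, 27.0, 107.0, 60.0, 33.0, 18.0, 0.0 cfs.
ΣQ_DR = 245.0 cfs.
With Δt = 1.5 h = 5400 s, V = ΣQ_DR · Δt = 245.0 × 5400 = 1.32 × 10^6 ft³ = 30.4 acre-ft.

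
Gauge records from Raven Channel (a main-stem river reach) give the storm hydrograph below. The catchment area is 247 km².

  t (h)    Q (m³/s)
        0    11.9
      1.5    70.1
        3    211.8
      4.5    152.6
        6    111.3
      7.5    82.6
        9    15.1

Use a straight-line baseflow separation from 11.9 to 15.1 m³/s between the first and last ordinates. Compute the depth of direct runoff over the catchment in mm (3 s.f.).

d ≈ 12.3 mm

Direct runoff: 0.00, 57.67, 198.83, 139.10, 97.27, 68.03, 0.00 m³/s; ΣQ_DR = 560.9 m³/s.
V = ΣQ_DR · Δt = 560.9 × 5400 s = 3.029 × 10^6 m³.
Over A = 247 km², depth = V / A = 12.3 mm.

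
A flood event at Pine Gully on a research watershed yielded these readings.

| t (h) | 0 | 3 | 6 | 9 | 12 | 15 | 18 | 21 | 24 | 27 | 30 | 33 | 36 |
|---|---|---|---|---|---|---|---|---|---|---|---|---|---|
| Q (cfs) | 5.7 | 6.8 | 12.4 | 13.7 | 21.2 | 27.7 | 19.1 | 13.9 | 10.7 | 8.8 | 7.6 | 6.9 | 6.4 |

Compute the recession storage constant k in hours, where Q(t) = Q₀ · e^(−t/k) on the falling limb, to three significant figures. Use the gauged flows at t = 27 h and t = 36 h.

On the falling limb, Q drops from 8.8 to 6.4 cfs between t = 27 h and t = 36 h (Δt = 9 h).
k = −Δt / ln(Q₂/Q₁) = −9 / ln(6.4/8.8) = 28.3 h.

k ≈ 28.3 h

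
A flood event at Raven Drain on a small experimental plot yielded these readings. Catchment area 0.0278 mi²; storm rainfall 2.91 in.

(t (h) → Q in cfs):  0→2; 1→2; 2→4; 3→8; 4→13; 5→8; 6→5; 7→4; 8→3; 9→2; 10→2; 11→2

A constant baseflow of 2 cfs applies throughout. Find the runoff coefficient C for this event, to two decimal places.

C ≈ 0.59

ΣQ_DR = 31.00 cfs; V = ΣQ_DR·Δt = 1.116 × 10^5 ft³.
Runoff depth d = V / A = 1.728 in.
C = d / P = 1.728 / 2.91 = 0.59.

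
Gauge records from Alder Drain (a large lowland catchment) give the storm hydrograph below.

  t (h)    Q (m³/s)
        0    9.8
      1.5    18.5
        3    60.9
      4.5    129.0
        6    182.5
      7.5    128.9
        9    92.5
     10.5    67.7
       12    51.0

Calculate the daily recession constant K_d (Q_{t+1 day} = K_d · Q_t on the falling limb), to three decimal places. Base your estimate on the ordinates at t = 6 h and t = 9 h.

Between t = 6 h and t = 9 h the flow falls from 182.5 to 92.5 m³/s over 2×1.5 h = 3 h.
Per-interval ratio K = (92.5/182.5)^(1/2) = 0.7119; K_d = K^(24/1.5) = 0.004.

K_d ≈ 0.004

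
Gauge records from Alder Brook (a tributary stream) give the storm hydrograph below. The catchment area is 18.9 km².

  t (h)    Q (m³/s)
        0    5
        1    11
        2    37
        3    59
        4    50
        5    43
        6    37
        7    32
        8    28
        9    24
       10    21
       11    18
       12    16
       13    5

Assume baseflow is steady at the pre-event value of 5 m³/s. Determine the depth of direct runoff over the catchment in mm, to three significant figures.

d ≈ 60.2 mm

Direct runoff: 0.0, 6.0, 32.0, 54.0, 45.0, 38.0, 32.0, 27.0, 23.0, 19.0, 16.0, 13.0, 11.0, 0.0 m³/s; ΣQ_DR = 316.0 m³/s.
V = ΣQ_DR · Δt = 316.0 × 3600 s = 1.138 × 10^6 m³.
Over A = 18.9 km², depth = V / A = 60.2 mm.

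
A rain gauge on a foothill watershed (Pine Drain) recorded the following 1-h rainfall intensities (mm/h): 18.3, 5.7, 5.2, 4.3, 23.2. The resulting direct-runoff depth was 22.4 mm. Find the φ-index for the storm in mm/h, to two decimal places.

φ ≈ 9.55 mm/h

Only the 2 blocks with intensity above φ contribute runoff: 18.3, 23.2 mm/h.
Σ(I−φ)·Δt = d  ⇒  (18.3+23.2 − 2φ)·1 = 22.4
φ = (41.50 − 22.4/1) / 2 = 9.55 mm/h.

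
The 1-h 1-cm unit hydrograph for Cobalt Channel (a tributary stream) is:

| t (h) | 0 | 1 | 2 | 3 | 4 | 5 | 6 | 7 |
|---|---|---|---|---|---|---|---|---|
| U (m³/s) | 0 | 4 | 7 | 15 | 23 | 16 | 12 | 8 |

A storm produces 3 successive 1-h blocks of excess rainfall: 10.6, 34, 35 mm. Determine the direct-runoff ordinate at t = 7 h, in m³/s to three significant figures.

Q ≈ 105 m³/s

By discrete convolution, Q_j = Σ (P_i / 10 mm) · U_{j−i}.
At t = 7 h (j=7): Q = (10.6/10)·8 + (34/10)·12 + (35/10)·16 = 105 m³/s.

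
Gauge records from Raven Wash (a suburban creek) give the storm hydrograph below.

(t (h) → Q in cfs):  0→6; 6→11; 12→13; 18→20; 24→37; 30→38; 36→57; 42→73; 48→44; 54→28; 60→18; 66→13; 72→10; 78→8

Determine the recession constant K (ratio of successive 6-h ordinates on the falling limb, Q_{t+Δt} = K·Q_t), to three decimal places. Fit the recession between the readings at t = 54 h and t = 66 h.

Using the recession-limb readings at t = 54 h and t = 66 h: Q falls from 28 to 13 cfs over 2 intervals.
K = (Q₂/Q₁)^(1/2) = (13/28)^(1/2) = 0.681.

K ≈ 0.681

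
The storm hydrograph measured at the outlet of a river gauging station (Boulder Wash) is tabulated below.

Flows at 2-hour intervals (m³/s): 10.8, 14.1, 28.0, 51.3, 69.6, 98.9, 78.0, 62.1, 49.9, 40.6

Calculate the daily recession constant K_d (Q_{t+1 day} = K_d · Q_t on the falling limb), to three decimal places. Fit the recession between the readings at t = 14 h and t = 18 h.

Between t = 14 h and t = 18 h the flow falls from 62.1 to 40.6 m³/s over 2×2 h = 4 h.
Per-interval ratio K = (40.6/62.1)^(1/2) = 0.8086; K_d = K^(24/2) = 0.078.

K_d ≈ 0.078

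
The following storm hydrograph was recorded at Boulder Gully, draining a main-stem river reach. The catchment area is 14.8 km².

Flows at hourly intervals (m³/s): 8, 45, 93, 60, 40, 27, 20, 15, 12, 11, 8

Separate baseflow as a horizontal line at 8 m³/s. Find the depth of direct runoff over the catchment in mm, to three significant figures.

Direct runoff: 0.0, 37.0, 85.0, 52.0, 32.0, 19.0, 12.0, 7.0, 4.0, 3.0, 0.0 m³/s; ΣQ_DR = 251.0 m³/s.
V = ΣQ_DR · Δt = 251.0 × 3600 s = 9.036 × 10^5 m³.
Over A = 14.8 km², depth = V / A = 61.1 mm.

d ≈ 61.1 mm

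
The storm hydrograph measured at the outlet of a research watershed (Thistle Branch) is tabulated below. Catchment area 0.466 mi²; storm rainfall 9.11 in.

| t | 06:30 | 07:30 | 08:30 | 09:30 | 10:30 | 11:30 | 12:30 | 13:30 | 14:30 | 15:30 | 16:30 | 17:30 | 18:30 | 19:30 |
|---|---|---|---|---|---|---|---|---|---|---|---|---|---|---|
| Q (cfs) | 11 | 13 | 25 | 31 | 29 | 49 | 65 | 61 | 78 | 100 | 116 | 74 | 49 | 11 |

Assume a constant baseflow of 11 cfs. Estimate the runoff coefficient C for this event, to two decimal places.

ΣQ_DR = 558.0 cfs; V = ΣQ_DR·Δt = 2.009 × 10^6 ft³.
Runoff depth d = V / A = 1.856 in.
C = d / P = 1.856 / 9.11 = 0.20.

C ≈ 0.20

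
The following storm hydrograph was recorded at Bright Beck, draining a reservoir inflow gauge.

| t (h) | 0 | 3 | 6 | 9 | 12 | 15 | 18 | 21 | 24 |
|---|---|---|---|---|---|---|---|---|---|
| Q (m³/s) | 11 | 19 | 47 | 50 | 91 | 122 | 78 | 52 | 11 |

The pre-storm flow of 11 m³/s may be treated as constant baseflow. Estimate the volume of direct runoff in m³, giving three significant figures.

V ≈ 4.13 × 10^6 m³

Direct-runoff ordinates (Q − Q_b): 0.0, 8.0, 36.0, 39.0, 80.0, 111.0, 67.0, 41.0, 0.0 m³/s.
ΣQ_DR = 382.0 m³/s.
With Δt = 3 h = 10800 s, V = ΣQ_DR · Δt = 382.0 × 10800 = 4.13 × 10^6 m³.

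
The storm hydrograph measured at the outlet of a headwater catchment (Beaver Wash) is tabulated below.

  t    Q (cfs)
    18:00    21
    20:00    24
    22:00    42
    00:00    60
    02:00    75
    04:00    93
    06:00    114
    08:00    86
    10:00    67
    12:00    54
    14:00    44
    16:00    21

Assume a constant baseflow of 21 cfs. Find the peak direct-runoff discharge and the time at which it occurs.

Subtracting baseflow gives direct-runoff ordinates: 0.0, 3.0, 21.0, 39.0, 54.0, 72.0, 93.0, 65.0, 46.0, 33.0, 23.0, 0.0 cfs.
The maximum is 93.0 cfs, occurring at the reading for t = 06:00.

Q_p = 93.0 cfs at t = 06:00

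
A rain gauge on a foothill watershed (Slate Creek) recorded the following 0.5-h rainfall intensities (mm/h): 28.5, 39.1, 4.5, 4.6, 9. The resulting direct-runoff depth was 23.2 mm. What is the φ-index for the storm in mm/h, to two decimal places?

φ ≈ 10.60 mm/h

Only the 2 blocks with intensity above φ contribute runoff: 28.5, 39.1 mm/h.
Σ(I−φ)·Δt = d  ⇒  (28.5+39.1 − 2φ)·0.5 = 23.2
φ = (67.60 − 23.2/0.5) / 2 = 10.60 mm/h.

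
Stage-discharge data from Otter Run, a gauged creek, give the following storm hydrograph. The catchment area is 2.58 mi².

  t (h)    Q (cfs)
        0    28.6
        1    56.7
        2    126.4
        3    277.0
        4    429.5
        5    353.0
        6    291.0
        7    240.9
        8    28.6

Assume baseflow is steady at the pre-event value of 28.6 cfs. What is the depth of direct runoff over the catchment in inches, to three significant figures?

d ≈ 0.946 in

Direct runoff: 0.0, 28.1, 97.8, 248.4, 400.9, 324.4, 262.4, 212.3, 0.0 cfs; ΣQ_DR = 1574 cfs.
V = ΣQ_DR · Δt = 1574 × 3600 s = 5.667 × 10^6 ft³.
Over A = 2.58 mi², depth = V / A = 0.946 in.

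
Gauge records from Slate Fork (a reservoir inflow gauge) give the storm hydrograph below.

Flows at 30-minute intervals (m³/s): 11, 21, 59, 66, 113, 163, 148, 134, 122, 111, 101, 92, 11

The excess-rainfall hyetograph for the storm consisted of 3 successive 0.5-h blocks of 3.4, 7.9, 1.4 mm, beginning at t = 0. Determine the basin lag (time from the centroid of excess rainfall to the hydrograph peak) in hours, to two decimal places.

t_L ≈ 1.83 h

Centroid of excess rainfall: t_c = Σ P_i·t̄_i / ΣP_i = 0.6713 h (block centres at 0.25, 0.75, 1.25 h).
Hydrograph peak occurs at t = 2.5 h, so basin lag t_L = 2.5 − 0.6713 = 1.83 h.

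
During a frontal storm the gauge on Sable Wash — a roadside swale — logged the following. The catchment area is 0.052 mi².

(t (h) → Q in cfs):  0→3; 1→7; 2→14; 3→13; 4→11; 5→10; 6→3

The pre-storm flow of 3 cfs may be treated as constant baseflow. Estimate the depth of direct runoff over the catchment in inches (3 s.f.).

d ≈ 1.19 in

Direct runoff: 0.0, 4.0, 11.0, 10.0, 8.0, 7.0, 0.0 cfs; ΣQ_DR = 40.00 cfs.
V = ΣQ_DR · Δt = 40.00 × 3600 s = 1.440 × 10^5 ft³.
Over A = 0.052 mi², depth = V / A = 1.19 in.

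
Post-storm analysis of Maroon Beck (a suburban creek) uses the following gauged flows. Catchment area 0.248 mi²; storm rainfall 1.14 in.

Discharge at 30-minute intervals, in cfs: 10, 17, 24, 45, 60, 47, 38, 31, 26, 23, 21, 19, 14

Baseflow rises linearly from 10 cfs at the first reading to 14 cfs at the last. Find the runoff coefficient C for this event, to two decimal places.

ΣQ_DR = 219.0 cfs; V = ΣQ_DR·Δt = 3.942 × 10^5 ft³.
Runoff depth d = V / A = 0.6842 in.
C = d / P = 0.6842 / 1.14 = 0.60.

C ≈ 0.60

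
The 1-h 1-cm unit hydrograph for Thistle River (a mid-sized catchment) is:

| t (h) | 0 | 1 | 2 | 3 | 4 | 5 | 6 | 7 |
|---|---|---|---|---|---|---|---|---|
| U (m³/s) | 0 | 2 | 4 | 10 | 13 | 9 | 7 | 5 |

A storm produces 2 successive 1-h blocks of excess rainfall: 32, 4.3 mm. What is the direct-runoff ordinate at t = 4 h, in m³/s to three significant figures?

Q ≈ 45.9 m³/s

By discrete convolution, Q_j = Σ (P_i / 10 mm) · U_{j−i}.
At t = 4 h (j=4): Q = (32/10)·13 + (4.3/10)·10 = 45.9 m³/s.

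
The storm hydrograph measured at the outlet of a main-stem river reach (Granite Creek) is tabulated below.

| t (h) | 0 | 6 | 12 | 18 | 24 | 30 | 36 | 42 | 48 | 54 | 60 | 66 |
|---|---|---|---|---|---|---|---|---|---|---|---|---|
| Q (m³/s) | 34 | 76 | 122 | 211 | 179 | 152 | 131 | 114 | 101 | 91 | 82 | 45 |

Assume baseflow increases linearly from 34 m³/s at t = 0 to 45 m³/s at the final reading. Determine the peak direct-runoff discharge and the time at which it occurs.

Subtracting baseflow gives direct-runoff ordinates: 0.00, 41.00, 86.00, 174.00, 141.00, 113.00, 91.00, 73.00, 59.00, 48.00, 38.00, 0.00 m³/s.
The maximum is 174.00 m³/s, occurring at the reading for t = 18 h.

Q_p = 174.00 m³/s at t = 18 h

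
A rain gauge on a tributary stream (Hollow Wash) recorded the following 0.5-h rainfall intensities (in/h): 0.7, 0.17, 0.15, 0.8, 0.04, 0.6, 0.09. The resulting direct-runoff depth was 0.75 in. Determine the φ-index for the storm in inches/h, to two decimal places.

φ ≈ 0.20 in/h

Only the 3 blocks with intensity above φ contribute runoff: 0.7, 0.8, 0.6 in/h.
Σ(I−φ)·Δt = d  ⇒  (0.7+0.8+0.6 − 3φ)·0.5 = 0.75
φ = (2.100 − 0.75/0.5) / 3 = 0.20 in/h.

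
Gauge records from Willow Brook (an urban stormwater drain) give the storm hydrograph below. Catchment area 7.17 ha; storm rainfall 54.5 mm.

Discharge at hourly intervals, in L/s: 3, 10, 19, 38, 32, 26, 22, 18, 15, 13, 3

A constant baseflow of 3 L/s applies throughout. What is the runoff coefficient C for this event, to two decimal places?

C ≈ 0.15

ΣQ_DR = 166.0 L/s; V = ΣQ_DR·Δt = 5.976 × 10^5 L.
Runoff depth d = V / A = 8.335 mm.
C = d / P = 8.335 / 54.5 = 0.15.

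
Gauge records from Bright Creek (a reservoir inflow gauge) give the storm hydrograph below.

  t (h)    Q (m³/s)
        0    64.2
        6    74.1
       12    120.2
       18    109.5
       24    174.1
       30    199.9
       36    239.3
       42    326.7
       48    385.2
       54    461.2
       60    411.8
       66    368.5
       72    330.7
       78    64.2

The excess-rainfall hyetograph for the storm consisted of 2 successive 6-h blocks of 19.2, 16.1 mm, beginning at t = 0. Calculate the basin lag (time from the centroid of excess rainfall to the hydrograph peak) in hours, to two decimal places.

Centroid of excess rainfall: t_c = Σ P_i·t̄_i / ΣP_i = 5.7365 h (block centres at 3, 9 h).
Hydrograph peak occurs at t = 54 h, so basin lag t_L = 54 − 5.7365 = 48.26 h.

t_L ≈ 48.26 h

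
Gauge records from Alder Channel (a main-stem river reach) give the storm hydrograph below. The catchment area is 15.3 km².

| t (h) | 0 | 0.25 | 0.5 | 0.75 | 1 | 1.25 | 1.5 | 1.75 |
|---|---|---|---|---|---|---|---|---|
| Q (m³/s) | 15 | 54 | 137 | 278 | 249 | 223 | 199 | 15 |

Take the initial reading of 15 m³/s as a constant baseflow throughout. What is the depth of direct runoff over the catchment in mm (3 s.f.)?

Direct runoff: 0.0, 39.0, 122.0, 263.0, 234.0, 208.0, 184.0, 0.0 m³/s; ΣQ_DR = 1050 m³/s.
V = ΣQ_DR · Δt = 1050 × 900 s = 9.450 × 10^5 m³.
Over A = 15.3 km², depth = V / A = 61.8 mm.

d ≈ 61.8 mm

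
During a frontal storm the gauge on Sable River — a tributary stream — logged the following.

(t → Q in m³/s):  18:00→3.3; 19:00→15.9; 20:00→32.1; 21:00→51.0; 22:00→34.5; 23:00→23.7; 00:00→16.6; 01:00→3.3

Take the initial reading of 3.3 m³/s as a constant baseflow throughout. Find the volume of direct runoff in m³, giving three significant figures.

Direct-runoff ordinates (Q − Q_b): 0.0, 12.6, 28.8, 47.7, 31.2, 20.4, 13.3, 0.0 m³/s.
ΣQ_DR = 154.0 m³/s.
With Δt = 1 h = 3600 s, V = ΣQ_DR · Δt = 154.0 × 3600 = 5.54 × 10^5 m³.

V ≈ 5.54 × 10^5 m³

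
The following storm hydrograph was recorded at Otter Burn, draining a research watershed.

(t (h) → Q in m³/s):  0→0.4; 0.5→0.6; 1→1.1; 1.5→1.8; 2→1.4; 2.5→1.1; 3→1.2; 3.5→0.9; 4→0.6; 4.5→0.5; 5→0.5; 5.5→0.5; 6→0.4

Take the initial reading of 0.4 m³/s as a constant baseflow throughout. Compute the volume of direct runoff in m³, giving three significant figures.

V ≈ 10400 m³

Direct-runoff ordinates (Q − Q_b): 0.0, 0.2, 0.7, 1.4, 1.0, 0.7, 0.8, 0.5, 0.2, 0.1, 0.1, 0.1, 0.0 m³/s.
ΣQ_DR = 5.800 m³/s.
With Δt = 0.5 h = 1800 s, V = ΣQ_DR · Δt = 5.800 × 1800 = 10400 m³.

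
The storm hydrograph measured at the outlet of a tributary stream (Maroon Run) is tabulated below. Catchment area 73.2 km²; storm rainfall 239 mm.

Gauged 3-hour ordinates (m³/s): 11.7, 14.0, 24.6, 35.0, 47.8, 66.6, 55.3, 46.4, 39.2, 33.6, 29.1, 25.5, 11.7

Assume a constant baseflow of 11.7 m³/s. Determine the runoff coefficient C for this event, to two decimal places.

ΣQ_DR = 288.4 m³/s; V = ΣQ_DR·Δt = 3.115 × 10^6 m³.
Runoff depth d = V / A = 42.55 mm.
C = d / P = 42.55 / 239 = 0.18.

C ≈ 0.18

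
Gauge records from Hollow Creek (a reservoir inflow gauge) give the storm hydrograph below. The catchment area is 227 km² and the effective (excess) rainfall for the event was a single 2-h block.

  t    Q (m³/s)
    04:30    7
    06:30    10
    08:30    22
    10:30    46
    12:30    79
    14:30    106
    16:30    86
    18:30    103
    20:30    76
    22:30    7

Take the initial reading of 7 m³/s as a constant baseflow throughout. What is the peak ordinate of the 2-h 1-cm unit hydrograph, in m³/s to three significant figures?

Direct runoff: 0.0, 3.0, 15.0, 39.0, 72.0, 99.0, 79.0, 96.0, 69.0, 0.0 m³/s; ΣQ_DR = 472.0 m³/s, peak = 99.0 m³/s.
Runoff depth d = ΣQ_DR·Δt / A = 472.0 × 7200 / (227 km²) = 14.97 mm.
The 1-cm UH is the DRH scaled by (10 mm)/d, so U_p = 99.0 × 10/14.97 = 66.1 m³/s.

U_p ≈ 66.1 m³/s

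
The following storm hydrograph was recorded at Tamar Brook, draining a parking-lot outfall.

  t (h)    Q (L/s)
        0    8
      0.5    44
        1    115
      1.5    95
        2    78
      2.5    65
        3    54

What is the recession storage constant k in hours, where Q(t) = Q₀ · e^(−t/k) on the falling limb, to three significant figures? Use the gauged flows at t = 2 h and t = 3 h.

On the falling limb, Q drops from 78 to 54 L/s between t = 2 h and t = 3 h (Δt = 1 h).
k = −Δt / ln(Q₂/Q₁) = −1 / ln(54/78) = 2.72 h.

k ≈ 2.72 h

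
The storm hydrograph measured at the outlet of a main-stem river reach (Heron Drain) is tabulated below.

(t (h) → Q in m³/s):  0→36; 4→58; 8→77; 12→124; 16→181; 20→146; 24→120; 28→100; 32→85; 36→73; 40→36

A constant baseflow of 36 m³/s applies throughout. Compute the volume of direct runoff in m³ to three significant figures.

Direct-runoff ordinates (Q − Q_b): 0.0, 22.0, 41.0, 88.0, 145.0, 110.0, 84.0, 64.0, 49.0, 37.0, 0.0 m³/s.
ΣQ_DR = 640.0 m³/s.
With Δt = 4 h = 14400 s, V = ΣQ_DR · Δt = 640.0 × 14400 = 9.22 × 10^6 m³.

V ≈ 9.22 × 10^6 m³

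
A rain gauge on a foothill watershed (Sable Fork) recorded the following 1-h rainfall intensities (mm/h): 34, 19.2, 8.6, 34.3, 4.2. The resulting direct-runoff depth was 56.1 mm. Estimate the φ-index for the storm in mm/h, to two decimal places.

Only the 3 blocks with intensity above φ contribute runoff: 34, 19.2, 34.3 mm/h.
Σ(I−φ)·Δt = d  ⇒  (34+19.2+34.3 − 3φ)·1 = 56.1
φ = (87.50 − 56.1/1) / 3 = 10.47 mm/h.

φ ≈ 10.47 mm/h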